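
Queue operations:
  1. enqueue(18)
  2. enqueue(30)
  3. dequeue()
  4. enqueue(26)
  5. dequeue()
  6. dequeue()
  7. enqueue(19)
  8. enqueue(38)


enqueue(18) -> [18]
enqueue(30) -> [18, 30]
dequeue()->18, [30]
enqueue(26) -> [30, 26]
dequeue()->30, [26]
dequeue()->26, []
enqueue(19) -> [19]
enqueue(38) -> [19, 38]

Final queue: [19, 38]


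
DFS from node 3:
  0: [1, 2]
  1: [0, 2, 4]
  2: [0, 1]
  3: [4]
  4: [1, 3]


Visit 3, push [4]
Visit 4, push [1]
Visit 1, push [2, 0]
Visit 0, push [2]
Visit 2, push []

DFS order: [3, 4, 1, 0, 2]


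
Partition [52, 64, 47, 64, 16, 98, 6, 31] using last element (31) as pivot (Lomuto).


Pivot: 31
  16 <= 31: swap -> [16, 64, 47, 64, 52, 98, 6, 31]
  6 <= 31: swap -> [16, 6, 47, 64, 52, 98, 64, 31]
Place pivot at 2: [16, 6, 31, 64, 52, 98, 64, 47]

Partitioned: [16, 6, 31, 64, 52, 98, 64, 47]


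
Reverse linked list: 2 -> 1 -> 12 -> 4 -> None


Step 1: curr=2, set curr.next=prev(None) | reversed so far: 2
Step 2: curr=1, set curr.next=prev(2) | reversed so far: 1 -> 2
Step 3: curr=12, set curr.next=prev(1) | reversed so far: 12 -> 1 -> 2
Step 4: curr=4, set curr.next=prev(12) | reversed so far: 4 -> 12 -> 1 -> 2

4 -> 12 -> 1 -> 2 -> None


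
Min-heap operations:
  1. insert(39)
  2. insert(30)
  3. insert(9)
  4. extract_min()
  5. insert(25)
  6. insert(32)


insert(39) -> [39]
insert(30) -> [30, 39]
insert(9) -> [9, 39, 30]
extract_min()->9, [30, 39]
insert(25) -> [25, 39, 30]
insert(32) -> [25, 32, 30, 39]

Final heap: [25, 32, 30, 39]


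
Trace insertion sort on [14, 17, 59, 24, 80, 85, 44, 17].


Initial: [14, 17, 59, 24, 80, 85, 44, 17]
Insert 17: [14, 17, 59, 24, 80, 85, 44, 17]
Insert 59: [14, 17, 59, 24, 80, 85, 44, 17]
Insert 24: [14, 17, 24, 59, 80, 85, 44, 17]
Insert 80: [14, 17, 24, 59, 80, 85, 44, 17]
Insert 85: [14, 17, 24, 59, 80, 85, 44, 17]
Insert 44: [14, 17, 24, 44, 59, 80, 85, 17]
Insert 17: [14, 17, 17, 24, 44, 59, 80, 85]

Sorted: [14, 17, 17, 24, 44, 59, 80, 85]


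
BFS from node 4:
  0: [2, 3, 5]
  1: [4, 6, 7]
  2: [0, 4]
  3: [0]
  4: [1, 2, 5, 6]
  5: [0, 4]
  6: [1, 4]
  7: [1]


Visit 4, enqueue [1, 2, 5, 6]
Visit 1, enqueue [7]
Visit 2, enqueue [0]
Visit 5, enqueue []
Visit 6, enqueue []
Visit 7, enqueue []
Visit 0, enqueue [3]
Visit 3, enqueue []

BFS order: [4, 1, 2, 5, 6, 7, 0, 3]


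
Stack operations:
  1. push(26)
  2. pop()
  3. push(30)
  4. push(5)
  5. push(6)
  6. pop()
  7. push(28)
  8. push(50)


push(26) -> [26]
pop()->26, []
push(30) -> [30]
push(5) -> [30, 5]
push(6) -> [30, 5, 6]
pop()->6, [30, 5]
push(28) -> [30, 5, 28]
push(50) -> [30, 5, 28, 50]

Final stack: [30, 5, 28, 50]


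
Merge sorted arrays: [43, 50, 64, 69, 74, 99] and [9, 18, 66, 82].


Take 9 from B
Take 18 from B
Take 43 from A
Take 50 from A
Take 64 from A
Take 66 from B
Take 69 from A
Take 74 from A
Take 82 from B

Merged: [9, 18, 43, 50, 64, 66, 69, 74, 82, 99]


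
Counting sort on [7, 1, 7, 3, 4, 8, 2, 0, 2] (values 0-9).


Input: [7, 1, 7, 3, 4, 8, 2, 0, 2]
Counts: [1, 1, 2, 1, 1, 0, 0, 2, 1, 0]

Sorted: [0, 1, 2, 2, 3, 4, 7, 7, 8]


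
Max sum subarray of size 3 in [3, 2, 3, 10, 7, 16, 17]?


[0:3]: 8
[1:4]: 15
[2:5]: 20
[3:6]: 33
[4:7]: 40

Max: 40 at [4:7]


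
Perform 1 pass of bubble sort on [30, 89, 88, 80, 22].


Initial: [30, 89, 88, 80, 22]
Pass 1: [30, 88, 80, 22, 89] (3 swaps)

After 1 pass: [30, 88, 80, 22, 89]


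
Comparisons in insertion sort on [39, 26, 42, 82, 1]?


Algorithm: insertion sort
Input: [39, 26, 42, 82, 1]
Sorted: [1, 26, 39, 42, 82]

7


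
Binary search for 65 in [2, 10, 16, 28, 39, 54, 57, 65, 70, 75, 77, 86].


Step 1: lo=0, hi=11, mid=5, val=54
Step 2: lo=6, hi=11, mid=8, val=70
Step 3: lo=6, hi=7, mid=6, val=57
Step 4: lo=7, hi=7, mid=7, val=65

Found at index 7


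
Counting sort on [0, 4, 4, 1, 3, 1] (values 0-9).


Input: [0, 4, 4, 1, 3, 1]
Counts: [1, 2, 0, 1, 2, 0, 0, 0, 0, 0]

Sorted: [0, 1, 1, 3, 4, 4]


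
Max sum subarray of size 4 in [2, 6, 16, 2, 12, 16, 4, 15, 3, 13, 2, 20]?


[0:4]: 26
[1:5]: 36
[2:6]: 46
[3:7]: 34
[4:8]: 47
[5:9]: 38
[6:10]: 35
[7:11]: 33
[8:12]: 38

Max: 47 at [4:8]


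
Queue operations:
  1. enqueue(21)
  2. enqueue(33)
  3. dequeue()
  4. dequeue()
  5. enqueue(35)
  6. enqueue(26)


enqueue(21) -> [21]
enqueue(33) -> [21, 33]
dequeue()->21, [33]
dequeue()->33, []
enqueue(35) -> [35]
enqueue(26) -> [35, 26]

Final queue: [35, 26]


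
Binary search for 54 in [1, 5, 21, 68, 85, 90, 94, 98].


Step 1: lo=0, hi=7, mid=3, val=68
Step 2: lo=0, hi=2, mid=1, val=5
Step 3: lo=2, hi=2, mid=2, val=21

Not found


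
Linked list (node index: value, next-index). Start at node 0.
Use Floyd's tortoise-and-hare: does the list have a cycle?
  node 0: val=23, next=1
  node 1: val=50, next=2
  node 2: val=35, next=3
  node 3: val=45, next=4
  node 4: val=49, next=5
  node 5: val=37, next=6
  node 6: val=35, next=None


Floyd's tortoise (slow, +1) and hare (fast, +2):
  init: slow=0, fast=0
  step 1: slow=1, fast=2
  step 2: slow=2, fast=4
  step 3: slow=3, fast=6
  step 4: fast -> None, no cycle

Cycle: no


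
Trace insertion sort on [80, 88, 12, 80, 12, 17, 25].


Initial: [80, 88, 12, 80, 12, 17, 25]
Insert 88: [80, 88, 12, 80, 12, 17, 25]
Insert 12: [12, 80, 88, 80, 12, 17, 25]
Insert 80: [12, 80, 80, 88, 12, 17, 25]
Insert 12: [12, 12, 80, 80, 88, 17, 25]
Insert 17: [12, 12, 17, 80, 80, 88, 25]
Insert 25: [12, 12, 17, 25, 80, 80, 88]

Sorted: [12, 12, 17, 25, 80, 80, 88]


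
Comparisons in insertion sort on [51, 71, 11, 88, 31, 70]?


Algorithm: insertion sort
Input: [51, 71, 11, 88, 31, 70]
Sorted: [11, 31, 51, 70, 71, 88]

11


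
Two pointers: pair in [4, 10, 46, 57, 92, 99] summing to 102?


lo=0(4)+hi=5(99)=103
lo=0(4)+hi=4(92)=96
lo=1(10)+hi=4(92)=102

Yes: 10+92=102


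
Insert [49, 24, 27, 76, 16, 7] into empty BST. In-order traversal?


Insert 49: root
Insert 24: L from 49
Insert 27: L from 49 -> R from 24
Insert 76: R from 49
Insert 16: L from 49 -> L from 24
Insert 7: L from 49 -> L from 24 -> L from 16

In-order: [7, 16, 24, 27, 49, 76]


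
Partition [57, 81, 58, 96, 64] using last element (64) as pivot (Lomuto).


Pivot: 64
  57 <= 64: advance i (no swap)
  58 <= 64: swap -> [57, 58, 81, 96, 64]
Place pivot at 2: [57, 58, 64, 96, 81]

Partitioned: [57, 58, 64, 96, 81]


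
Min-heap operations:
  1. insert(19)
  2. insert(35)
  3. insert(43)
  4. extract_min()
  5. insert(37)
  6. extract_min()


insert(19) -> [19]
insert(35) -> [19, 35]
insert(43) -> [19, 35, 43]
extract_min()->19, [35, 43]
insert(37) -> [35, 43, 37]
extract_min()->35, [37, 43]

Final heap: [37, 43]


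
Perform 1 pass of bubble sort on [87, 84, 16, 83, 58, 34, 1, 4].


Initial: [87, 84, 16, 83, 58, 34, 1, 4]
Pass 1: [84, 16, 83, 58, 34, 1, 4, 87] (7 swaps)

After 1 pass: [84, 16, 83, 58, 34, 1, 4, 87]


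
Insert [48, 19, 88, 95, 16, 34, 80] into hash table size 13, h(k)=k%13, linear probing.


Insert 48: h=9 -> slot 9
Insert 19: h=6 -> slot 6
Insert 88: h=10 -> slot 10
Insert 95: h=4 -> slot 4
Insert 16: h=3 -> slot 3
Insert 34: h=8 -> slot 8
Insert 80: h=2 -> slot 2

Table: [None, None, 80, 16, 95, None, 19, None, 34, 48, 88, None, None]


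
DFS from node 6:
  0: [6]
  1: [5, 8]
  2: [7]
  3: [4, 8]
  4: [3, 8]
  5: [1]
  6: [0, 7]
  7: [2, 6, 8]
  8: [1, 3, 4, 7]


Visit 6, push [7, 0]
Visit 0, push []
Visit 7, push [8, 2]
Visit 2, push []
Visit 8, push [4, 3, 1]
Visit 1, push [5]
Visit 5, push []
Visit 3, push [4]
Visit 4, push []

DFS order: [6, 0, 7, 2, 8, 1, 5, 3, 4]


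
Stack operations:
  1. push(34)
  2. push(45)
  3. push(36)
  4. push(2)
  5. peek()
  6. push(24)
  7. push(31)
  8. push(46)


push(34) -> [34]
push(45) -> [34, 45]
push(36) -> [34, 45, 36]
push(2) -> [34, 45, 36, 2]
peek()->2
push(24) -> [34, 45, 36, 2, 24]
push(31) -> [34, 45, 36, 2, 24, 31]
push(46) -> [34, 45, 36, 2, 24, 31, 46]

Final stack: [34, 45, 36, 2, 24, 31, 46]


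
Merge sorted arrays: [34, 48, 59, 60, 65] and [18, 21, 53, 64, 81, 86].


Take 18 from B
Take 21 from B
Take 34 from A
Take 48 from A
Take 53 from B
Take 59 from A
Take 60 from A
Take 64 from B
Take 65 from A

Merged: [18, 21, 34, 48, 53, 59, 60, 64, 65, 81, 86]


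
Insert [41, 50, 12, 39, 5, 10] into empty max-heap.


Insert 41: [41]
Insert 50: [50, 41]
Insert 12: [50, 41, 12]
Insert 39: [50, 41, 12, 39]
Insert 5: [50, 41, 12, 39, 5]
Insert 10: [50, 41, 12, 39, 5, 10]

Final heap: [50, 41, 12, 39, 5, 10]


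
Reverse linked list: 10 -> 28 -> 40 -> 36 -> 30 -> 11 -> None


Step 1: curr=10, set curr.next=prev(None) | reversed so far: 10
Step 2: curr=28, set curr.next=prev(10) | reversed so far: 28 -> 10
Step 3: curr=40, set curr.next=prev(28) | reversed so far: 40 -> 28 -> 10
Step 4: curr=36, set curr.next=prev(40) | reversed so far: 36 -> 40 -> 28 -> 10
Step 5: curr=30, set curr.next=prev(36) | reversed so far: 30 -> 36 -> 40 -> 28 -> 10
Step 6: curr=11, set curr.next=prev(30) | reversed so far: 11 -> 30 -> 36 -> 40 -> 28 -> 10

11 -> 30 -> 36 -> 40 -> 28 -> 10 -> None


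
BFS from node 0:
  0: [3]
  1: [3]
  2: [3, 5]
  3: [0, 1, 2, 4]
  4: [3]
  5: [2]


Visit 0, enqueue [3]
Visit 3, enqueue [1, 2, 4]
Visit 1, enqueue []
Visit 2, enqueue [5]
Visit 4, enqueue []
Visit 5, enqueue []

BFS order: [0, 3, 1, 2, 4, 5]


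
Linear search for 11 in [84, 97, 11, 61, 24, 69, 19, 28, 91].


i=0: 84!=11
i=1: 97!=11
i=2: 11==11 found!

Found at 2, 3 comps


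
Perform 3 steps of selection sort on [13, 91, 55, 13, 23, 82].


Initial: [13, 91, 55, 13, 23, 82]
Step 1: min=13 at 0
  Swap: [13, 91, 55, 13, 23, 82]
Step 2: min=13 at 3
  Swap: [13, 13, 55, 91, 23, 82]
Step 3: min=23 at 4
  Swap: [13, 13, 23, 91, 55, 82]

After 3 steps: [13, 13, 23, 91, 55, 82]


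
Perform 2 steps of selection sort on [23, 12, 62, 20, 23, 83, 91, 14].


Initial: [23, 12, 62, 20, 23, 83, 91, 14]
Step 1: min=12 at 1
  Swap: [12, 23, 62, 20, 23, 83, 91, 14]
Step 2: min=14 at 7
  Swap: [12, 14, 62, 20, 23, 83, 91, 23]

After 2 steps: [12, 14, 62, 20, 23, 83, 91, 23]


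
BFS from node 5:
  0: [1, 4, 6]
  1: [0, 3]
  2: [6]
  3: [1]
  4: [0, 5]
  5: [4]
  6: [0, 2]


Visit 5, enqueue [4]
Visit 4, enqueue [0]
Visit 0, enqueue [1, 6]
Visit 1, enqueue [3]
Visit 6, enqueue [2]
Visit 3, enqueue []
Visit 2, enqueue []

BFS order: [5, 4, 0, 1, 6, 3, 2]


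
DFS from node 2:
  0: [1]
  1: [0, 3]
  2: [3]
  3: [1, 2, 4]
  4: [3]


Visit 2, push [3]
Visit 3, push [4, 1]
Visit 1, push [0]
Visit 0, push []
Visit 4, push []

DFS order: [2, 3, 1, 0, 4]


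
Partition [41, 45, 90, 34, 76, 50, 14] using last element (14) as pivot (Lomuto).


Pivot: 14
Place pivot at 0: [14, 45, 90, 34, 76, 50, 41]

Partitioned: [14, 45, 90, 34, 76, 50, 41]


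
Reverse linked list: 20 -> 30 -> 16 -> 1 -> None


Step 1: curr=20, set curr.next=prev(None) | reversed so far: 20
Step 2: curr=30, set curr.next=prev(20) | reversed so far: 30 -> 20
Step 3: curr=16, set curr.next=prev(30) | reversed so far: 16 -> 30 -> 20
Step 4: curr=1, set curr.next=prev(16) | reversed so far: 1 -> 16 -> 30 -> 20

1 -> 16 -> 30 -> 20 -> None


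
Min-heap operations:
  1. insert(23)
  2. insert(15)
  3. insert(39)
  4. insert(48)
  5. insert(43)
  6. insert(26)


insert(23) -> [23]
insert(15) -> [15, 23]
insert(39) -> [15, 23, 39]
insert(48) -> [15, 23, 39, 48]
insert(43) -> [15, 23, 39, 48, 43]
insert(26) -> [15, 23, 26, 48, 43, 39]

Final heap: [15, 23, 26, 48, 43, 39]


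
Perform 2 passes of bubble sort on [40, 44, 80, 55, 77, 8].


Initial: [40, 44, 80, 55, 77, 8]
Pass 1: [40, 44, 55, 77, 8, 80] (3 swaps)
Pass 2: [40, 44, 55, 8, 77, 80] (1 swaps)

After 2 passes: [40, 44, 55, 8, 77, 80]


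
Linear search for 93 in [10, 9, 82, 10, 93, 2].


i=0: 10!=93
i=1: 9!=93
i=2: 82!=93
i=3: 10!=93
i=4: 93==93 found!

Found at 4, 5 comps


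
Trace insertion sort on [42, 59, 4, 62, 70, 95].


Initial: [42, 59, 4, 62, 70, 95]
Insert 59: [42, 59, 4, 62, 70, 95]
Insert 4: [4, 42, 59, 62, 70, 95]
Insert 62: [4, 42, 59, 62, 70, 95]
Insert 70: [4, 42, 59, 62, 70, 95]
Insert 95: [4, 42, 59, 62, 70, 95]

Sorted: [4, 42, 59, 62, 70, 95]


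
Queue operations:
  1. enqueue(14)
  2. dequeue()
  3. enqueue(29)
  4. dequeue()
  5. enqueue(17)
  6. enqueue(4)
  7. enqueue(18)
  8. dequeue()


enqueue(14) -> [14]
dequeue()->14, []
enqueue(29) -> [29]
dequeue()->29, []
enqueue(17) -> [17]
enqueue(4) -> [17, 4]
enqueue(18) -> [17, 4, 18]
dequeue()->17, [4, 18]

Final queue: [4, 18]


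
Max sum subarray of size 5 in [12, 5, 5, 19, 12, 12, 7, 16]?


[0:5]: 53
[1:6]: 53
[2:7]: 55
[3:8]: 66

Max: 66 at [3:8]


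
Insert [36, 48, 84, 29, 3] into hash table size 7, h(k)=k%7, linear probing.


Insert 36: h=1 -> slot 1
Insert 48: h=6 -> slot 6
Insert 84: h=0 -> slot 0
Insert 29: h=1, 1 probes -> slot 2
Insert 3: h=3 -> slot 3

Table: [84, 36, 29, 3, None, None, 48]


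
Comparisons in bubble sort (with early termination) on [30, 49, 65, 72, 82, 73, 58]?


Algorithm: bubble sort (with early termination)
Input: [30, 49, 65, 72, 82, 73, 58]
Sorted: [30, 49, 58, 65, 72, 73, 82]

20


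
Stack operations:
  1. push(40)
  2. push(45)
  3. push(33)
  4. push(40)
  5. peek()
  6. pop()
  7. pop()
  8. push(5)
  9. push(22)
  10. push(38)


push(40) -> [40]
push(45) -> [40, 45]
push(33) -> [40, 45, 33]
push(40) -> [40, 45, 33, 40]
peek()->40
pop()->40, [40, 45, 33]
pop()->33, [40, 45]
push(5) -> [40, 45, 5]
push(22) -> [40, 45, 5, 22]
push(38) -> [40, 45, 5, 22, 38]

Final stack: [40, 45, 5, 22, 38]


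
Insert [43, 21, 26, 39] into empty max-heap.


Insert 43: [43]
Insert 21: [43, 21]
Insert 26: [43, 21, 26]
Insert 39: [43, 39, 26, 21]

Final heap: [43, 39, 26, 21]


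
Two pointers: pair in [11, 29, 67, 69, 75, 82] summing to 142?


lo=0(11)+hi=5(82)=93
lo=1(29)+hi=5(82)=111
lo=2(67)+hi=5(82)=149
lo=2(67)+hi=4(75)=142

Yes: 67+75=142


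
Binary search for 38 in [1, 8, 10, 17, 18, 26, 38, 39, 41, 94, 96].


Step 1: lo=0, hi=10, mid=5, val=26
Step 2: lo=6, hi=10, mid=8, val=41
Step 3: lo=6, hi=7, mid=6, val=38

Found at index 6


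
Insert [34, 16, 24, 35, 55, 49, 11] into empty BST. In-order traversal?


Insert 34: root
Insert 16: L from 34
Insert 24: L from 34 -> R from 16
Insert 35: R from 34
Insert 55: R from 34 -> R from 35
Insert 49: R from 34 -> R from 35 -> L from 55
Insert 11: L from 34 -> L from 16

In-order: [11, 16, 24, 34, 35, 49, 55]


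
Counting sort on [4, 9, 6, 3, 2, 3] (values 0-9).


Input: [4, 9, 6, 3, 2, 3]
Counts: [0, 0, 1, 2, 1, 0, 1, 0, 0, 1]

Sorted: [2, 3, 3, 4, 6, 9]


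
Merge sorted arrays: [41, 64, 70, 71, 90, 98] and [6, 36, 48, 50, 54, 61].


Take 6 from B
Take 36 from B
Take 41 from A
Take 48 from B
Take 50 from B
Take 54 from B
Take 61 from B

Merged: [6, 36, 41, 48, 50, 54, 61, 64, 70, 71, 90, 98]


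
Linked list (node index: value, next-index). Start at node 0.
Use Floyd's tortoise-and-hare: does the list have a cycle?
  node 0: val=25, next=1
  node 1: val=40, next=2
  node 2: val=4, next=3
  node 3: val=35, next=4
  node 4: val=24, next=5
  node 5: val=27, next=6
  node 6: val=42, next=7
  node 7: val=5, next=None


Floyd's tortoise (slow, +1) and hare (fast, +2):
  init: slow=0, fast=0
  step 1: slow=1, fast=2
  step 2: slow=2, fast=4
  step 3: slow=3, fast=6
  step 4: fast 6->7->None, no cycle

Cycle: no


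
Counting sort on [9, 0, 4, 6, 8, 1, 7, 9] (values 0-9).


Input: [9, 0, 4, 6, 8, 1, 7, 9]
Counts: [1, 1, 0, 0, 1, 0, 1, 1, 1, 2]

Sorted: [0, 1, 4, 6, 7, 8, 9, 9]


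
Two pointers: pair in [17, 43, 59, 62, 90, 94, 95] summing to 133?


lo=0(17)+hi=6(95)=112
lo=1(43)+hi=6(95)=138
lo=1(43)+hi=5(94)=137
lo=1(43)+hi=4(90)=133

Yes: 43+90=133


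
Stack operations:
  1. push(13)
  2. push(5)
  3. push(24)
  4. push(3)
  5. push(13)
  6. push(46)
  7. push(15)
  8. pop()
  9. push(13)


push(13) -> [13]
push(5) -> [13, 5]
push(24) -> [13, 5, 24]
push(3) -> [13, 5, 24, 3]
push(13) -> [13, 5, 24, 3, 13]
push(46) -> [13, 5, 24, 3, 13, 46]
push(15) -> [13, 5, 24, 3, 13, 46, 15]
pop()->15, [13, 5, 24, 3, 13, 46]
push(13) -> [13, 5, 24, 3, 13, 46, 13]

Final stack: [13, 5, 24, 3, 13, 46, 13]


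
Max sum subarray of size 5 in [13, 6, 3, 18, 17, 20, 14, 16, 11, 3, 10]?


[0:5]: 57
[1:6]: 64
[2:7]: 72
[3:8]: 85
[4:9]: 78
[5:10]: 64
[6:11]: 54

Max: 85 at [3:8]


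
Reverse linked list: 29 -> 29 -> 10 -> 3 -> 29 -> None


Step 1: curr=29, set curr.next=prev(None) | reversed so far: 29
Step 2: curr=29, set curr.next=prev(29) | reversed so far: 29 -> 29
Step 3: curr=10, set curr.next=prev(29) | reversed so far: 10 -> 29 -> 29
Step 4: curr=3, set curr.next=prev(10) | reversed so far: 3 -> 10 -> 29 -> 29
Step 5: curr=29, set curr.next=prev(3) | reversed so far: 29 -> 3 -> 10 -> 29 -> 29

29 -> 3 -> 10 -> 29 -> 29 -> None


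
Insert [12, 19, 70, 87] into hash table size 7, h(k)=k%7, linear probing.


Insert 12: h=5 -> slot 5
Insert 19: h=5, 1 probes -> slot 6
Insert 70: h=0 -> slot 0
Insert 87: h=3 -> slot 3

Table: [70, None, None, 87, None, 12, 19]


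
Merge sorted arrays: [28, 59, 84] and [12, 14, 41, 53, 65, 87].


Take 12 from B
Take 14 from B
Take 28 from A
Take 41 from B
Take 53 from B
Take 59 from A
Take 65 from B
Take 84 from A

Merged: [12, 14, 28, 41, 53, 59, 65, 84, 87]


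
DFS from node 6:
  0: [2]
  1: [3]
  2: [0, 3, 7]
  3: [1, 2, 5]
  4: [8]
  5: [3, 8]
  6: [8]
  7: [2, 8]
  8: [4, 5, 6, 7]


Visit 6, push [8]
Visit 8, push [7, 5, 4]
Visit 4, push []
Visit 5, push [3]
Visit 3, push [2, 1]
Visit 1, push []
Visit 2, push [7, 0]
Visit 0, push []
Visit 7, push []

DFS order: [6, 8, 4, 5, 3, 1, 2, 0, 7]


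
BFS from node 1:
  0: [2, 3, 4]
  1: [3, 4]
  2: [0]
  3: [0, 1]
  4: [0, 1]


Visit 1, enqueue [3, 4]
Visit 3, enqueue [0]
Visit 4, enqueue []
Visit 0, enqueue [2]
Visit 2, enqueue []

BFS order: [1, 3, 4, 0, 2]


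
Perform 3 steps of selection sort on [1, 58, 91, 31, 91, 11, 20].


Initial: [1, 58, 91, 31, 91, 11, 20]
Step 1: min=1 at 0
  Swap: [1, 58, 91, 31, 91, 11, 20]
Step 2: min=11 at 5
  Swap: [1, 11, 91, 31, 91, 58, 20]
Step 3: min=20 at 6
  Swap: [1, 11, 20, 31, 91, 58, 91]

After 3 steps: [1, 11, 20, 31, 91, 58, 91]


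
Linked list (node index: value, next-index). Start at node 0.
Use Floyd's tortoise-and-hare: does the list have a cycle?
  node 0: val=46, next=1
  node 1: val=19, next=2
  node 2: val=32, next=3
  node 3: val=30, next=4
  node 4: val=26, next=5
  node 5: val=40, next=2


Floyd's tortoise (slow, +1) and hare (fast, +2):
  init: slow=0, fast=0
  step 1: slow=1, fast=2
  step 2: slow=2, fast=4
  step 3: slow=3, fast=2
  step 4: slow=4, fast=4
  slow == fast at node 4: cycle detected

Cycle: yes


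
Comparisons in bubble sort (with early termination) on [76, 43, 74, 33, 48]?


Algorithm: bubble sort (with early termination)
Input: [76, 43, 74, 33, 48]
Sorted: [33, 43, 48, 74, 76]

10


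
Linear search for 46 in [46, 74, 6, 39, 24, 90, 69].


i=0: 46==46 found!

Found at 0, 1 comps


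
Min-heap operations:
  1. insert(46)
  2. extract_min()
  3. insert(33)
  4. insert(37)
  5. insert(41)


insert(46) -> [46]
extract_min()->46, []
insert(33) -> [33]
insert(37) -> [33, 37]
insert(41) -> [33, 37, 41]

Final heap: [33, 37, 41]


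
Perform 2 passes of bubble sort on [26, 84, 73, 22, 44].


Initial: [26, 84, 73, 22, 44]
Pass 1: [26, 73, 22, 44, 84] (3 swaps)
Pass 2: [26, 22, 44, 73, 84] (2 swaps)

After 2 passes: [26, 22, 44, 73, 84]


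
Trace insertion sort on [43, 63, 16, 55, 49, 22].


Initial: [43, 63, 16, 55, 49, 22]
Insert 63: [43, 63, 16, 55, 49, 22]
Insert 16: [16, 43, 63, 55, 49, 22]
Insert 55: [16, 43, 55, 63, 49, 22]
Insert 49: [16, 43, 49, 55, 63, 22]
Insert 22: [16, 22, 43, 49, 55, 63]

Sorted: [16, 22, 43, 49, 55, 63]


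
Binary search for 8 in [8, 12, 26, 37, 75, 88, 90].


Step 1: lo=0, hi=6, mid=3, val=37
Step 2: lo=0, hi=2, mid=1, val=12
Step 3: lo=0, hi=0, mid=0, val=8

Found at index 0


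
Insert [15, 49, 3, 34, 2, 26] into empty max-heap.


Insert 15: [15]
Insert 49: [49, 15]
Insert 3: [49, 15, 3]
Insert 34: [49, 34, 3, 15]
Insert 2: [49, 34, 3, 15, 2]
Insert 26: [49, 34, 26, 15, 2, 3]

Final heap: [49, 34, 26, 15, 2, 3]


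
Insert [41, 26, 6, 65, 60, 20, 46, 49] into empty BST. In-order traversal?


Insert 41: root
Insert 26: L from 41
Insert 6: L from 41 -> L from 26
Insert 65: R from 41
Insert 60: R from 41 -> L from 65
Insert 20: L from 41 -> L from 26 -> R from 6
Insert 46: R from 41 -> L from 65 -> L from 60
Insert 49: R from 41 -> L from 65 -> L from 60 -> R from 46

In-order: [6, 20, 26, 41, 46, 49, 60, 65]


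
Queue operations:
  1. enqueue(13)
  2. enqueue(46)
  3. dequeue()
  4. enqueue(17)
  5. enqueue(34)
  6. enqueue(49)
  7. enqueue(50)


enqueue(13) -> [13]
enqueue(46) -> [13, 46]
dequeue()->13, [46]
enqueue(17) -> [46, 17]
enqueue(34) -> [46, 17, 34]
enqueue(49) -> [46, 17, 34, 49]
enqueue(50) -> [46, 17, 34, 49, 50]

Final queue: [46, 17, 34, 49, 50]


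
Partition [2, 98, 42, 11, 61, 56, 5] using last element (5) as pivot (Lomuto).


Pivot: 5
  2 <= 5: advance i (no swap)
Place pivot at 1: [2, 5, 42, 11, 61, 56, 98]

Partitioned: [2, 5, 42, 11, 61, 56, 98]


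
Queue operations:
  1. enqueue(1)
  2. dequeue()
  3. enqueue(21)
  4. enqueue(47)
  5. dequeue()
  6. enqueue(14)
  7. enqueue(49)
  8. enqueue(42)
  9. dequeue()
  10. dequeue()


enqueue(1) -> [1]
dequeue()->1, []
enqueue(21) -> [21]
enqueue(47) -> [21, 47]
dequeue()->21, [47]
enqueue(14) -> [47, 14]
enqueue(49) -> [47, 14, 49]
enqueue(42) -> [47, 14, 49, 42]
dequeue()->47, [14, 49, 42]
dequeue()->14, [49, 42]

Final queue: [49, 42]


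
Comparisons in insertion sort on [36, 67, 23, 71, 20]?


Algorithm: insertion sort
Input: [36, 67, 23, 71, 20]
Sorted: [20, 23, 36, 67, 71]

8


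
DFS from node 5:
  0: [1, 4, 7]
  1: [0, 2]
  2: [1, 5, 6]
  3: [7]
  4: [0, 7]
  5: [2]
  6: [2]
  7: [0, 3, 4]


Visit 5, push [2]
Visit 2, push [6, 1]
Visit 1, push [0]
Visit 0, push [7, 4]
Visit 4, push [7]
Visit 7, push [3]
Visit 3, push []
Visit 6, push []

DFS order: [5, 2, 1, 0, 4, 7, 3, 6]


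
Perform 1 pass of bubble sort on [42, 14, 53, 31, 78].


Initial: [42, 14, 53, 31, 78]
Pass 1: [14, 42, 31, 53, 78] (2 swaps)

After 1 pass: [14, 42, 31, 53, 78]


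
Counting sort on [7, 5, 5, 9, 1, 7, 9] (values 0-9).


Input: [7, 5, 5, 9, 1, 7, 9]
Counts: [0, 1, 0, 0, 0, 2, 0, 2, 0, 2]

Sorted: [1, 5, 5, 7, 7, 9, 9]


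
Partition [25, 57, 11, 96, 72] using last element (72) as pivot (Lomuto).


Pivot: 72
  25 <= 72: advance i (no swap)
  57 <= 72: advance i (no swap)
  11 <= 72: advance i (no swap)
Place pivot at 3: [25, 57, 11, 72, 96]

Partitioned: [25, 57, 11, 72, 96]


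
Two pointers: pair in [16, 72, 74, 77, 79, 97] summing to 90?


lo=0(16)+hi=5(97)=113
lo=0(16)+hi=4(79)=95
lo=0(16)+hi=3(77)=93
lo=0(16)+hi=2(74)=90

Yes: 16+74=90


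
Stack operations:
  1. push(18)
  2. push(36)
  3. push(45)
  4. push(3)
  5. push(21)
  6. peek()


push(18) -> [18]
push(36) -> [18, 36]
push(45) -> [18, 36, 45]
push(3) -> [18, 36, 45, 3]
push(21) -> [18, 36, 45, 3, 21]
peek()->21

Final stack: [18, 36, 45, 3, 21]


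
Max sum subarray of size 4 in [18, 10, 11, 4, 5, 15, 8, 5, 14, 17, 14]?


[0:4]: 43
[1:5]: 30
[2:6]: 35
[3:7]: 32
[4:8]: 33
[5:9]: 42
[6:10]: 44
[7:11]: 50

Max: 50 at [7:11]


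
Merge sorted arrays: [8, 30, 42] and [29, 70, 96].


Take 8 from A
Take 29 from B
Take 30 from A
Take 42 from A

Merged: [8, 29, 30, 42, 70, 96]


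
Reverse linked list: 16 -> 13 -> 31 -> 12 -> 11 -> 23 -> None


Step 1: curr=16, set curr.next=prev(None) | reversed so far: 16
Step 2: curr=13, set curr.next=prev(16) | reversed so far: 13 -> 16
Step 3: curr=31, set curr.next=prev(13) | reversed so far: 31 -> 13 -> 16
Step 4: curr=12, set curr.next=prev(31) | reversed so far: 12 -> 31 -> 13 -> 16
Step 5: curr=11, set curr.next=prev(12) | reversed so far: 11 -> 12 -> 31 -> 13 -> 16
Step 6: curr=23, set curr.next=prev(11) | reversed so far: 23 -> 11 -> 12 -> 31 -> 13 -> 16

23 -> 11 -> 12 -> 31 -> 13 -> 16 -> None


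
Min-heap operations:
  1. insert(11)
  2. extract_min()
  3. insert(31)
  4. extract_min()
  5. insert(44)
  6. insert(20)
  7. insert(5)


insert(11) -> [11]
extract_min()->11, []
insert(31) -> [31]
extract_min()->31, []
insert(44) -> [44]
insert(20) -> [20, 44]
insert(5) -> [5, 44, 20]

Final heap: [5, 44, 20]


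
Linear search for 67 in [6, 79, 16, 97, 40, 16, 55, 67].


i=0: 6!=67
i=1: 79!=67
i=2: 16!=67
i=3: 97!=67
i=4: 40!=67
i=5: 16!=67
i=6: 55!=67
i=7: 67==67 found!

Found at 7, 8 comps


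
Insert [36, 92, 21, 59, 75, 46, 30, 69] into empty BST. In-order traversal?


Insert 36: root
Insert 92: R from 36
Insert 21: L from 36
Insert 59: R from 36 -> L from 92
Insert 75: R from 36 -> L from 92 -> R from 59
Insert 46: R from 36 -> L from 92 -> L from 59
Insert 30: L from 36 -> R from 21
Insert 69: R from 36 -> L from 92 -> R from 59 -> L from 75

In-order: [21, 30, 36, 46, 59, 69, 75, 92]


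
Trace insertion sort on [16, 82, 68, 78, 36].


Initial: [16, 82, 68, 78, 36]
Insert 82: [16, 82, 68, 78, 36]
Insert 68: [16, 68, 82, 78, 36]
Insert 78: [16, 68, 78, 82, 36]
Insert 36: [16, 36, 68, 78, 82]

Sorted: [16, 36, 68, 78, 82]


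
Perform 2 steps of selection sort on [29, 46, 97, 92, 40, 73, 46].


Initial: [29, 46, 97, 92, 40, 73, 46]
Step 1: min=29 at 0
  Swap: [29, 46, 97, 92, 40, 73, 46]
Step 2: min=40 at 4
  Swap: [29, 40, 97, 92, 46, 73, 46]

After 2 steps: [29, 40, 97, 92, 46, 73, 46]


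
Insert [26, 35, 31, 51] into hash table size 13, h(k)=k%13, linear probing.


Insert 26: h=0 -> slot 0
Insert 35: h=9 -> slot 9
Insert 31: h=5 -> slot 5
Insert 51: h=12 -> slot 12

Table: [26, None, None, None, None, 31, None, None, None, 35, None, None, 51]


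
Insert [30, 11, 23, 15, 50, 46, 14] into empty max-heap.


Insert 30: [30]
Insert 11: [30, 11]
Insert 23: [30, 11, 23]
Insert 15: [30, 15, 23, 11]
Insert 50: [50, 30, 23, 11, 15]
Insert 46: [50, 30, 46, 11, 15, 23]
Insert 14: [50, 30, 46, 11, 15, 23, 14]

Final heap: [50, 30, 46, 11, 15, 23, 14]


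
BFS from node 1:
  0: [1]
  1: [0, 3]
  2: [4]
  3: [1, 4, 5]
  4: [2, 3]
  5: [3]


Visit 1, enqueue [0, 3]
Visit 0, enqueue []
Visit 3, enqueue [4, 5]
Visit 4, enqueue [2]
Visit 5, enqueue []
Visit 2, enqueue []

BFS order: [1, 0, 3, 4, 5, 2]


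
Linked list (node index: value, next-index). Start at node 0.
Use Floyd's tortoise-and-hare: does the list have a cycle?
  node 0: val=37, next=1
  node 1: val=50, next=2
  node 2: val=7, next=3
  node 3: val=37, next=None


Floyd's tortoise (slow, +1) and hare (fast, +2):
  init: slow=0, fast=0
  step 1: slow=1, fast=2
  step 2: fast 2->3->None, no cycle

Cycle: no


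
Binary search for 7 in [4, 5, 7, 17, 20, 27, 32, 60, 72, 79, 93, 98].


Step 1: lo=0, hi=11, mid=5, val=27
Step 2: lo=0, hi=4, mid=2, val=7

Found at index 2


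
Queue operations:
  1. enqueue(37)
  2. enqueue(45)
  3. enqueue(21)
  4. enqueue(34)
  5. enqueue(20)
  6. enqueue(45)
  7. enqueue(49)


enqueue(37) -> [37]
enqueue(45) -> [37, 45]
enqueue(21) -> [37, 45, 21]
enqueue(34) -> [37, 45, 21, 34]
enqueue(20) -> [37, 45, 21, 34, 20]
enqueue(45) -> [37, 45, 21, 34, 20, 45]
enqueue(49) -> [37, 45, 21, 34, 20, 45, 49]

Final queue: [37, 45, 21, 34, 20, 45, 49]


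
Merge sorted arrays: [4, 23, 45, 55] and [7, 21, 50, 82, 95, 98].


Take 4 from A
Take 7 from B
Take 21 from B
Take 23 from A
Take 45 from A
Take 50 from B
Take 55 from A

Merged: [4, 7, 21, 23, 45, 50, 55, 82, 95, 98]


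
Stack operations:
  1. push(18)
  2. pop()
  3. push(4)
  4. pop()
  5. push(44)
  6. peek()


push(18) -> [18]
pop()->18, []
push(4) -> [4]
pop()->4, []
push(44) -> [44]
peek()->44

Final stack: [44]


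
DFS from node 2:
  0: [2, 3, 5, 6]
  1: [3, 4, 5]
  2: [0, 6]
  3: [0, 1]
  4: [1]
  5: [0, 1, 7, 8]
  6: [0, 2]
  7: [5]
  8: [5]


Visit 2, push [6, 0]
Visit 0, push [6, 5, 3]
Visit 3, push [1]
Visit 1, push [5, 4]
Visit 4, push []
Visit 5, push [8, 7]
Visit 7, push []
Visit 8, push []
Visit 6, push []

DFS order: [2, 0, 3, 1, 4, 5, 7, 8, 6]


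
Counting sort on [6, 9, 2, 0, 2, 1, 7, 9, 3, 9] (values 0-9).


Input: [6, 9, 2, 0, 2, 1, 7, 9, 3, 9]
Counts: [1, 1, 2, 1, 0, 0, 1, 1, 0, 3]

Sorted: [0, 1, 2, 2, 3, 6, 7, 9, 9, 9]


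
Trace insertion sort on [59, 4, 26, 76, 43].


Initial: [59, 4, 26, 76, 43]
Insert 4: [4, 59, 26, 76, 43]
Insert 26: [4, 26, 59, 76, 43]
Insert 76: [4, 26, 59, 76, 43]
Insert 43: [4, 26, 43, 59, 76]

Sorted: [4, 26, 43, 59, 76]


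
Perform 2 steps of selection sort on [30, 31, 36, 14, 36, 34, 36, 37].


Initial: [30, 31, 36, 14, 36, 34, 36, 37]
Step 1: min=14 at 3
  Swap: [14, 31, 36, 30, 36, 34, 36, 37]
Step 2: min=30 at 3
  Swap: [14, 30, 36, 31, 36, 34, 36, 37]

After 2 steps: [14, 30, 36, 31, 36, 34, 36, 37]


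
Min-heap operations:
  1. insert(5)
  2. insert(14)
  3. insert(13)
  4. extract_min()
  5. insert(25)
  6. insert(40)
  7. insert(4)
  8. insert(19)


insert(5) -> [5]
insert(14) -> [5, 14]
insert(13) -> [5, 14, 13]
extract_min()->5, [13, 14]
insert(25) -> [13, 14, 25]
insert(40) -> [13, 14, 25, 40]
insert(4) -> [4, 13, 25, 40, 14]
insert(19) -> [4, 13, 19, 40, 14, 25]

Final heap: [4, 13, 19, 40, 14, 25]


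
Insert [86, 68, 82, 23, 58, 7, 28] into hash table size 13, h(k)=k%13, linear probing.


Insert 86: h=8 -> slot 8
Insert 68: h=3 -> slot 3
Insert 82: h=4 -> slot 4
Insert 23: h=10 -> slot 10
Insert 58: h=6 -> slot 6
Insert 7: h=7 -> slot 7
Insert 28: h=2 -> slot 2

Table: [None, None, 28, 68, 82, None, 58, 7, 86, None, 23, None, None]


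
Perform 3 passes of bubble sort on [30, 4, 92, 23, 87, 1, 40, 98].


Initial: [30, 4, 92, 23, 87, 1, 40, 98]
Pass 1: [4, 30, 23, 87, 1, 40, 92, 98] (5 swaps)
Pass 2: [4, 23, 30, 1, 40, 87, 92, 98] (3 swaps)
Pass 3: [4, 23, 1, 30, 40, 87, 92, 98] (1 swaps)

After 3 passes: [4, 23, 1, 30, 40, 87, 92, 98]


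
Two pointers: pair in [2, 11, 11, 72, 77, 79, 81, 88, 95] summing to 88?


lo=0(2)+hi=8(95)=97
lo=0(2)+hi=7(88)=90
lo=0(2)+hi=6(81)=83
lo=1(11)+hi=6(81)=92
lo=1(11)+hi=5(79)=90
lo=1(11)+hi=4(77)=88

Yes: 11+77=88


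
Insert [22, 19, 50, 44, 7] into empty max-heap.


Insert 22: [22]
Insert 19: [22, 19]
Insert 50: [50, 19, 22]
Insert 44: [50, 44, 22, 19]
Insert 7: [50, 44, 22, 19, 7]

Final heap: [50, 44, 22, 19, 7]


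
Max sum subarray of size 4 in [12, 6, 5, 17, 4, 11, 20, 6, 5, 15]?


[0:4]: 40
[1:5]: 32
[2:6]: 37
[3:7]: 52
[4:8]: 41
[5:9]: 42
[6:10]: 46

Max: 52 at [3:7]


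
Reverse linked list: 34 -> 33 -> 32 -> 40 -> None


Step 1: curr=34, set curr.next=prev(None) | reversed so far: 34
Step 2: curr=33, set curr.next=prev(34) | reversed so far: 33 -> 34
Step 3: curr=32, set curr.next=prev(33) | reversed so far: 32 -> 33 -> 34
Step 4: curr=40, set curr.next=prev(32) | reversed so far: 40 -> 32 -> 33 -> 34

40 -> 32 -> 33 -> 34 -> None


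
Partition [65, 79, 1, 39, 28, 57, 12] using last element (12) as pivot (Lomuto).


Pivot: 12
  1 <= 12: swap -> [1, 79, 65, 39, 28, 57, 12]
Place pivot at 1: [1, 12, 65, 39, 28, 57, 79]

Partitioned: [1, 12, 65, 39, 28, 57, 79]


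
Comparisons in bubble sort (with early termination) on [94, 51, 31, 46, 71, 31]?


Algorithm: bubble sort (with early termination)
Input: [94, 51, 31, 46, 71, 31]
Sorted: [31, 31, 46, 51, 71, 94]

15


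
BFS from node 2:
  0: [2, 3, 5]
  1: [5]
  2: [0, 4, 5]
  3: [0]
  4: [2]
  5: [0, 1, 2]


Visit 2, enqueue [0, 4, 5]
Visit 0, enqueue [3]
Visit 4, enqueue []
Visit 5, enqueue [1]
Visit 3, enqueue []
Visit 1, enqueue []

BFS order: [2, 0, 4, 5, 3, 1]


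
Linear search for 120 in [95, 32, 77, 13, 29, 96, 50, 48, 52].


i=0: 95!=120
i=1: 32!=120
i=2: 77!=120
i=3: 13!=120
i=4: 29!=120
i=5: 96!=120
i=6: 50!=120
i=7: 48!=120
i=8: 52!=120

Not found, 9 comps


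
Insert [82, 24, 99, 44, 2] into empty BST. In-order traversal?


Insert 82: root
Insert 24: L from 82
Insert 99: R from 82
Insert 44: L from 82 -> R from 24
Insert 2: L from 82 -> L from 24

In-order: [2, 24, 44, 82, 99]


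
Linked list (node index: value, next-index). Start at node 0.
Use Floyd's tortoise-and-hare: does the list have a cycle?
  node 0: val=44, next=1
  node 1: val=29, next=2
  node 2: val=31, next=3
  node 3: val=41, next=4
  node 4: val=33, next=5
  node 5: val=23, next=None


Floyd's tortoise (slow, +1) and hare (fast, +2):
  init: slow=0, fast=0
  step 1: slow=1, fast=2
  step 2: slow=2, fast=4
  step 3: fast 4->5->None, no cycle

Cycle: no


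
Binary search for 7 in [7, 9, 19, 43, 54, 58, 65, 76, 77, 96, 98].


Step 1: lo=0, hi=10, mid=5, val=58
Step 2: lo=0, hi=4, mid=2, val=19
Step 3: lo=0, hi=1, mid=0, val=7

Found at index 0


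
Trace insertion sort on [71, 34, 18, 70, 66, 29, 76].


Initial: [71, 34, 18, 70, 66, 29, 76]
Insert 34: [34, 71, 18, 70, 66, 29, 76]
Insert 18: [18, 34, 71, 70, 66, 29, 76]
Insert 70: [18, 34, 70, 71, 66, 29, 76]
Insert 66: [18, 34, 66, 70, 71, 29, 76]
Insert 29: [18, 29, 34, 66, 70, 71, 76]
Insert 76: [18, 29, 34, 66, 70, 71, 76]

Sorted: [18, 29, 34, 66, 70, 71, 76]


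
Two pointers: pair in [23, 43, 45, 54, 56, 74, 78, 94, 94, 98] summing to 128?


lo=0(23)+hi=9(98)=121
lo=1(43)+hi=9(98)=141
lo=1(43)+hi=8(94)=137
lo=1(43)+hi=7(94)=137
lo=1(43)+hi=6(78)=121
lo=2(45)+hi=6(78)=123
lo=3(54)+hi=6(78)=132
lo=3(54)+hi=5(74)=128

Yes: 54+74=128


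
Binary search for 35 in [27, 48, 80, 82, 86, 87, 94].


Step 1: lo=0, hi=6, mid=3, val=82
Step 2: lo=0, hi=2, mid=1, val=48
Step 3: lo=0, hi=0, mid=0, val=27

Not found


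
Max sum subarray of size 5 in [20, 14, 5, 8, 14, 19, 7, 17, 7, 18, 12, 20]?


[0:5]: 61
[1:6]: 60
[2:7]: 53
[3:8]: 65
[4:9]: 64
[5:10]: 68
[6:11]: 61
[7:12]: 74

Max: 74 at [7:12]


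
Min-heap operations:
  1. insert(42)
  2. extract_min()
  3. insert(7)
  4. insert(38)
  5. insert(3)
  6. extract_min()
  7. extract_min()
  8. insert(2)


insert(42) -> [42]
extract_min()->42, []
insert(7) -> [7]
insert(38) -> [7, 38]
insert(3) -> [3, 38, 7]
extract_min()->3, [7, 38]
extract_min()->7, [38]
insert(2) -> [2, 38]

Final heap: [2, 38]


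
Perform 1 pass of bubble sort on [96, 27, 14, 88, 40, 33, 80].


Initial: [96, 27, 14, 88, 40, 33, 80]
Pass 1: [27, 14, 88, 40, 33, 80, 96] (6 swaps)

After 1 pass: [27, 14, 88, 40, 33, 80, 96]


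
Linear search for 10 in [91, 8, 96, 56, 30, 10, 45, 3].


i=0: 91!=10
i=1: 8!=10
i=2: 96!=10
i=3: 56!=10
i=4: 30!=10
i=5: 10==10 found!

Found at 5, 6 comps


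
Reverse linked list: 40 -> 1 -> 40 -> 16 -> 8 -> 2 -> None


Step 1: curr=40, set curr.next=prev(None) | reversed so far: 40
Step 2: curr=1, set curr.next=prev(40) | reversed so far: 1 -> 40
Step 3: curr=40, set curr.next=prev(1) | reversed so far: 40 -> 1 -> 40
Step 4: curr=16, set curr.next=prev(40) | reversed so far: 16 -> 40 -> 1 -> 40
Step 5: curr=8, set curr.next=prev(16) | reversed so far: 8 -> 16 -> 40 -> 1 -> 40
Step 6: curr=2, set curr.next=prev(8) | reversed so far: 2 -> 8 -> 16 -> 40 -> 1 -> 40

2 -> 8 -> 16 -> 40 -> 1 -> 40 -> None


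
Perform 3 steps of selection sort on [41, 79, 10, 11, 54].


Initial: [41, 79, 10, 11, 54]
Step 1: min=10 at 2
  Swap: [10, 79, 41, 11, 54]
Step 2: min=11 at 3
  Swap: [10, 11, 41, 79, 54]
Step 3: min=41 at 2
  Swap: [10, 11, 41, 79, 54]

After 3 steps: [10, 11, 41, 79, 54]


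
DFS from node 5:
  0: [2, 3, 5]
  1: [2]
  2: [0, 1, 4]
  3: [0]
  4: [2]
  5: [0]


Visit 5, push [0]
Visit 0, push [3, 2]
Visit 2, push [4, 1]
Visit 1, push []
Visit 4, push []
Visit 3, push []

DFS order: [5, 0, 2, 1, 4, 3]


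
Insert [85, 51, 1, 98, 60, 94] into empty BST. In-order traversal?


Insert 85: root
Insert 51: L from 85
Insert 1: L from 85 -> L from 51
Insert 98: R from 85
Insert 60: L from 85 -> R from 51
Insert 94: R from 85 -> L from 98

In-order: [1, 51, 60, 85, 94, 98]


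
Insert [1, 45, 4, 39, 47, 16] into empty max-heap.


Insert 1: [1]
Insert 45: [45, 1]
Insert 4: [45, 1, 4]
Insert 39: [45, 39, 4, 1]
Insert 47: [47, 45, 4, 1, 39]
Insert 16: [47, 45, 16, 1, 39, 4]

Final heap: [47, 45, 16, 1, 39, 4]


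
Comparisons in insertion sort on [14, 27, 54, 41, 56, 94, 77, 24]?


Algorithm: insertion sort
Input: [14, 27, 54, 41, 56, 94, 77, 24]
Sorted: [14, 24, 27, 41, 54, 56, 77, 94]

15


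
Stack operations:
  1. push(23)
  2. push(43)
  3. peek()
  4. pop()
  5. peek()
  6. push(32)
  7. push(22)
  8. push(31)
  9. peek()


push(23) -> [23]
push(43) -> [23, 43]
peek()->43
pop()->43, [23]
peek()->23
push(32) -> [23, 32]
push(22) -> [23, 32, 22]
push(31) -> [23, 32, 22, 31]
peek()->31

Final stack: [23, 32, 22, 31]


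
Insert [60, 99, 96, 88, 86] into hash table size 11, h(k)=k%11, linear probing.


Insert 60: h=5 -> slot 5
Insert 99: h=0 -> slot 0
Insert 96: h=8 -> slot 8
Insert 88: h=0, 1 probes -> slot 1
Insert 86: h=9 -> slot 9

Table: [99, 88, None, None, None, 60, None, None, 96, 86, None]


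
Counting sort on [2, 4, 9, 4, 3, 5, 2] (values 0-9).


Input: [2, 4, 9, 4, 3, 5, 2]
Counts: [0, 0, 2, 1, 2, 1, 0, 0, 0, 1]

Sorted: [2, 2, 3, 4, 4, 5, 9]


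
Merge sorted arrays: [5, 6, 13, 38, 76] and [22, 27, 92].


Take 5 from A
Take 6 from A
Take 13 from A
Take 22 from B
Take 27 from B
Take 38 from A
Take 76 from A

Merged: [5, 6, 13, 22, 27, 38, 76, 92]


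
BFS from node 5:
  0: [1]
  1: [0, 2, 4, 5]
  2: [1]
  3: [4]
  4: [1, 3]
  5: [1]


Visit 5, enqueue [1]
Visit 1, enqueue [0, 2, 4]
Visit 0, enqueue []
Visit 2, enqueue []
Visit 4, enqueue [3]
Visit 3, enqueue []

BFS order: [5, 1, 0, 2, 4, 3]


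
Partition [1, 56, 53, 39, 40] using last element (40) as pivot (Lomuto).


Pivot: 40
  1 <= 40: advance i (no swap)
  39 <= 40: swap -> [1, 39, 53, 56, 40]
Place pivot at 2: [1, 39, 40, 56, 53]

Partitioned: [1, 39, 40, 56, 53]


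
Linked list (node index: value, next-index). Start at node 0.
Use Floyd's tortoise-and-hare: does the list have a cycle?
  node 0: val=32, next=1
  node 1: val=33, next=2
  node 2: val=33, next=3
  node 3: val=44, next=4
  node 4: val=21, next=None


Floyd's tortoise (slow, +1) and hare (fast, +2):
  init: slow=0, fast=0
  step 1: slow=1, fast=2
  step 2: slow=2, fast=4
  step 3: fast -> None, no cycle

Cycle: no


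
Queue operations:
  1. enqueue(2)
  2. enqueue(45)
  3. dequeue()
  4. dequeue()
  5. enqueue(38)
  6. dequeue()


enqueue(2) -> [2]
enqueue(45) -> [2, 45]
dequeue()->2, [45]
dequeue()->45, []
enqueue(38) -> [38]
dequeue()->38, []

Final queue: []


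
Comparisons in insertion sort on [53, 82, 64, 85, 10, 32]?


Algorithm: insertion sort
Input: [53, 82, 64, 85, 10, 32]
Sorted: [10, 32, 53, 64, 82, 85]

13


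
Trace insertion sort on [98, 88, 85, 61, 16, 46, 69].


Initial: [98, 88, 85, 61, 16, 46, 69]
Insert 88: [88, 98, 85, 61, 16, 46, 69]
Insert 85: [85, 88, 98, 61, 16, 46, 69]
Insert 61: [61, 85, 88, 98, 16, 46, 69]
Insert 16: [16, 61, 85, 88, 98, 46, 69]
Insert 46: [16, 46, 61, 85, 88, 98, 69]
Insert 69: [16, 46, 61, 69, 85, 88, 98]

Sorted: [16, 46, 61, 69, 85, 88, 98]


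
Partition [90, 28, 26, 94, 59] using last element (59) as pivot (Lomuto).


Pivot: 59
  28 <= 59: swap -> [28, 90, 26, 94, 59]
  26 <= 59: swap -> [28, 26, 90, 94, 59]
Place pivot at 2: [28, 26, 59, 94, 90]

Partitioned: [28, 26, 59, 94, 90]


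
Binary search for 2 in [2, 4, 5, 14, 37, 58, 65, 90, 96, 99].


Step 1: lo=0, hi=9, mid=4, val=37
Step 2: lo=0, hi=3, mid=1, val=4
Step 3: lo=0, hi=0, mid=0, val=2

Found at index 0


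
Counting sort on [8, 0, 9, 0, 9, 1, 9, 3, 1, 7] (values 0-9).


Input: [8, 0, 9, 0, 9, 1, 9, 3, 1, 7]
Counts: [2, 2, 0, 1, 0, 0, 0, 1, 1, 3]

Sorted: [0, 0, 1, 1, 3, 7, 8, 9, 9, 9]


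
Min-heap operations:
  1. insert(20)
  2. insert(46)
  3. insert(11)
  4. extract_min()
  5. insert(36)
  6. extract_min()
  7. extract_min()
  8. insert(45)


insert(20) -> [20]
insert(46) -> [20, 46]
insert(11) -> [11, 46, 20]
extract_min()->11, [20, 46]
insert(36) -> [20, 46, 36]
extract_min()->20, [36, 46]
extract_min()->36, [46]
insert(45) -> [45, 46]

Final heap: [45, 46]
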